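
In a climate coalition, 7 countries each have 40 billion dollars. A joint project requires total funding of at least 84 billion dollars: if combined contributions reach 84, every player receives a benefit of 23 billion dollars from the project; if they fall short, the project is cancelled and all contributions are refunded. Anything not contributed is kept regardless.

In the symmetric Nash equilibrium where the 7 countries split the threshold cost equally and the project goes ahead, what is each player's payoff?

51 billion dollars

Equal share of the threshold: 84/7 = 12.
At this profile no one gains by cutting their contribution: any cut drops the total below 84, the project is cancelled, contributions are refunded, and the deviator ends with 40, which is less than 40 − 12 + 23 = 51. Contributing more than 12 just wastes the excess. So contributing exactly 12 is a best response.
Each player's payoff: 40 − 12 + 23 = 51.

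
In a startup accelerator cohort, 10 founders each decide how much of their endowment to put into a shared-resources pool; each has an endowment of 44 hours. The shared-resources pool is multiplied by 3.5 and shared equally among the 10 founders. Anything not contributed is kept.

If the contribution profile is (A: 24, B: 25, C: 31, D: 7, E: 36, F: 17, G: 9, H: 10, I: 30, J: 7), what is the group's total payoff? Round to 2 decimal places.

930.00 hours

Total contributed: 24 + 25 + 31 + 7 + 36 + 17 + 9 + 10 + 30 + 7 = 196; total kept: 10 × 44 − 196 = 244.
The shared-resources pool pays out 3.5 × 196 = 686.00 in aggregate.
Group total = 244 + 686.00 = 930.00.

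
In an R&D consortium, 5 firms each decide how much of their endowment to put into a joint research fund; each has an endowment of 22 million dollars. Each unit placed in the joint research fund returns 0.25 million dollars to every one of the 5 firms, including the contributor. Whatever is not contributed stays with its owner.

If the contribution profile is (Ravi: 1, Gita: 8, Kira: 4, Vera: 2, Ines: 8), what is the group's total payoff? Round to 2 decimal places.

115.75 million dollars

Total contributed: 1 + 8 + 4 + 2 + 8 = 23; total kept: 5 × 22 − 23 = 87.
The joint research fund pays out 0.25 × 5 × 23 = 28.75 in aggregate.
Group total = 87 + 28.75 = 115.75.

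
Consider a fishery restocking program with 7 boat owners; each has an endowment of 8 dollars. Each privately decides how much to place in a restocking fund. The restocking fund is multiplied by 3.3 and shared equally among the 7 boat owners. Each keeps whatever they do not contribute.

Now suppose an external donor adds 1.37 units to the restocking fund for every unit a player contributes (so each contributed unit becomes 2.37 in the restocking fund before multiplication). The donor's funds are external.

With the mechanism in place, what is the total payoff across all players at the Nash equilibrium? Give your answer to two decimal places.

Under the mechanism each unit contributed yields 3.3 × 2.37 / 7 = 1.1173 back to its contributor per unit of net cost, which exceeds 1, making full contribution the dominant choice for everyone.
So the Nash equilibrium is full contribution by all 7; the group earns 3.3 × 2.37 × 56 = 437.98.

437.98 dollars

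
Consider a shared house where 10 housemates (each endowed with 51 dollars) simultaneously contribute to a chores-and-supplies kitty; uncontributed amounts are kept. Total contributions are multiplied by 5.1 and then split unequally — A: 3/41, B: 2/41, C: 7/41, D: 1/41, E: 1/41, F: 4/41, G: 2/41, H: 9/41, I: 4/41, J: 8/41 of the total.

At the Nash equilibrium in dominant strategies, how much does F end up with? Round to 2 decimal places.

76.38 dollars

Player j's private return per contributed unit is 5.1 × (j's share). Contributing is weakly dominant for j when that share is at least 1/5.1 = 0.1961, and contributing 0 is dominant otherwise.
The only share above 0.1961 is H's 9/41, contributing 51; the remaining 9 contribute 0. Total contributed: 51.
F keeps 51 and receives 5.1 × 51 × 4/41 = 25.38 from the chores-and-supplies kitty, for a payoff of 76.38.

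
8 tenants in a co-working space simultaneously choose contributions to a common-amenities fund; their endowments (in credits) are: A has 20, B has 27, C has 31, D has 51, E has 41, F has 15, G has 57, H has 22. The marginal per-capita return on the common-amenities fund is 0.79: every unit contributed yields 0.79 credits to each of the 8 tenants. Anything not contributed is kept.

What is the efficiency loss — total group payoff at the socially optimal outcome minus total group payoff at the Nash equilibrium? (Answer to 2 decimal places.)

1404.48 credits

The private return per contributed unit is 0.79 < 1 for everyone, so the Nash equilibrium is zero contribution and the group total is Σ E_j = 20 + 27 + 31 + 51 + 41 + 15 + 57 + 22 = 264.
Each contributed unit returns 6.320 to the group, so the social optimum is full contribution by everyone: group total = 6.320 × 264 = 1668.48.
Efficiency loss = (6.320 − 1) × 264 = 1404.48.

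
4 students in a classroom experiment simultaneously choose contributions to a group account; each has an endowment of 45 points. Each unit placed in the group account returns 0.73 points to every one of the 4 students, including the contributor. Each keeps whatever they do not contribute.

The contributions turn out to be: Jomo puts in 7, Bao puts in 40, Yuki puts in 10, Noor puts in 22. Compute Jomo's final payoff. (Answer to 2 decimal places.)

Total contributed: 7 + 40 + 10 + 22 = 79.
Each receives 0.73 × 79 = 57.67 from the group account.
Jomo keeps 45 − 7 = 38, so Jomo's payoff is 38 + 57.67 = 95.67.

95.67 points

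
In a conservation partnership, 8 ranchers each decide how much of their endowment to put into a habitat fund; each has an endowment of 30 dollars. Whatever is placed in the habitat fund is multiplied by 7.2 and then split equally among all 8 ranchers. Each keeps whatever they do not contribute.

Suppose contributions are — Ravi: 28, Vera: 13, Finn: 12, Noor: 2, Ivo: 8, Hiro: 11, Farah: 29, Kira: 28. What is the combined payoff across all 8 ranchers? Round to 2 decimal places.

Total contributed: 28 + 13 + 12 + 2 + 8 + 11 + 29 + 28 = 131; total kept: 8 × 30 − 131 = 109.
The habitat fund pays out 7.2 × 131 = 943.20 in aggregate.
Group total = 109 + 943.20 = 1052.20.

1052.20 dollars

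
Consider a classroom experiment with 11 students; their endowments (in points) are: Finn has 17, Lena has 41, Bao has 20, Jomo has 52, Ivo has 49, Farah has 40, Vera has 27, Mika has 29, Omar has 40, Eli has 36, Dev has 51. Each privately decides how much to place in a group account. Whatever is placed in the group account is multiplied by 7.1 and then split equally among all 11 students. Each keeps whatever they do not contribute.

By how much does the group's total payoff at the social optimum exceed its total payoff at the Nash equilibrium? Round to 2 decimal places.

The private return per contributed unit is 7.1/11 = 0.6455 < 1 for every player regardless of endowment, so the Nash equilibrium is zero contribution and the group total is Σ E_j = 17 + 41 + 20 + 52 + 49 + 40 + 27 + 29 + 40 + 36 + 51 = 402.
Each contributed unit returns 7.100 to the group, so the social optimum is full contribution by everyone: group total = 7.100 × 402 = 2854.20.
Efficiency loss = (7.100 − 1) × 402 = 2452.20.

2452.20 points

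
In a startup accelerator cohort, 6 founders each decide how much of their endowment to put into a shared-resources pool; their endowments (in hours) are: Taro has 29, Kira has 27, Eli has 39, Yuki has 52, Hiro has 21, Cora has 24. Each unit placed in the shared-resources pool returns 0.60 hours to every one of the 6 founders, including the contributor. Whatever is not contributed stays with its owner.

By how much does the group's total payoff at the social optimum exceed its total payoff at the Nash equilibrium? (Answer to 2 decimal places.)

499.20 hours

The private return per contributed unit is 0.60 < 1 for everyone, so the Nash equilibrium is zero contribution and the group total is Σ E_j = 29 + 27 + 39 + 52 + 21 + 24 = 192.
Each contributed unit returns 3.600 to the group, so the social optimum is full contribution by everyone: group total = 3.600 × 192 = 691.20.
Efficiency loss = (3.600 − 1) × 192 = 499.20.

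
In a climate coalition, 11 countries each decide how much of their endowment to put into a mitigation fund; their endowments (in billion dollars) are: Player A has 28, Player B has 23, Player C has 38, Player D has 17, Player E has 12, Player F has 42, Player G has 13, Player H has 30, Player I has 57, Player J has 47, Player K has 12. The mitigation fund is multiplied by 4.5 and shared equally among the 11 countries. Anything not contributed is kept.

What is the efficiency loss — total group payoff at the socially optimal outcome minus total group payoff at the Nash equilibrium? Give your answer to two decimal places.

The private return per contributed unit is 4.5/11 = 0.4091 < 1 for every player regardless of endowment, so the Nash equilibrium is zero contribution and the group total is Σ E_j = 28 + 23 + 38 + 17 + 12 + 42 + 13 + 30 + 57 + 47 + 12 = 319.
Each contributed unit returns 4.500 to the group, so the social optimum is full contribution by everyone: group total = 4.500 × 319 = 1435.50.
Efficiency loss = (4.500 − 1) × 319 = 1116.50.

1116.50 billion dollars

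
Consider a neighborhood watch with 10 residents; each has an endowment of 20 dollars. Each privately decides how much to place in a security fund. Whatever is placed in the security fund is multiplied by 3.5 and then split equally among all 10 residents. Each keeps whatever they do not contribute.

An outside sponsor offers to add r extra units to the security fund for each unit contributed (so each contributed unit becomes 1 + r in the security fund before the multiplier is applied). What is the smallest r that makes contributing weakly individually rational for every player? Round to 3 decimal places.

1.857

With matching at rate r, one contributed unit becomes (1 + r) in the security fund and returns 3.5 × (1 + r) / 10 to the contributor.
Setting this equal to 1: 1 + r = 10/3.5 = 2.8571.
So the minimum matching rate is r = 2.8571 − 1 = 1.857.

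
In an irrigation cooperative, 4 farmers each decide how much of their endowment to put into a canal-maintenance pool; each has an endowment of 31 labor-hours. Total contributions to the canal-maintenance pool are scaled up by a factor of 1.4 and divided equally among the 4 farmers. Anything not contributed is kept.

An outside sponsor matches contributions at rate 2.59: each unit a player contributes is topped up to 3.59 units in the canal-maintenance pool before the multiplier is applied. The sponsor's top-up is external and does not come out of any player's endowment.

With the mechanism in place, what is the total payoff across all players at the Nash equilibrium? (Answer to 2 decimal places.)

With the mechanism, a contributed unit returns 1.4 × 3.59 / 4 = 1.2565 per unit of net cost to the contributor — now above 1 — so contributing fully is weakly dominant for every player.
So the Nash equilibrium is full contribution by all 4; the group earns 1.4 × 3.59 × 124 = 623.22.

623.22 labor-hours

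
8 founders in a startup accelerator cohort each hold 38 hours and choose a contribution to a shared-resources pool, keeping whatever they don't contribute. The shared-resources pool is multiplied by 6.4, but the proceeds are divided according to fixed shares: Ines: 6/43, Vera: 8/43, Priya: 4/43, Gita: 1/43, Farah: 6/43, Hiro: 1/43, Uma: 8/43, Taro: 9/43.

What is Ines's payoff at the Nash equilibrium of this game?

A player with share s gets back 6.4·s per unit contributed, so full contribution is dominant for anyone with s > 1/6.4 = 0.1563 and zero contribution is dominant for anyone below.
The shares above 0.1563 belong to Vera, Uma and Taro, contributing 38 each; the remaining 5 contribute 0. Total contributed: 114.
Ines keeps 38 and receives 6.4 × 114 × 6/43 = 101.80 from the shared-resources pool, for a payoff of 139.80.

139.80 hours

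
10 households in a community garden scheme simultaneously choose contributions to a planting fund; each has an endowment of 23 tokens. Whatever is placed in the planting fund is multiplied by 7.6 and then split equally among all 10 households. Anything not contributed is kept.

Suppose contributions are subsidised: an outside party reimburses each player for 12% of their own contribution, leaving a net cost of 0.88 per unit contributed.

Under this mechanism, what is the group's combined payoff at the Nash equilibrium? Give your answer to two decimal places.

230.00 tokens

With the mechanism, a contributed unit returns (7.6/10) / 0.88 = 0.8636 per unit of net cost — still below 1 — so contributing 0 remains dominant for every player.
At the Nash equilibrium no one contributes; group total payoff = 10 × 23 = 230.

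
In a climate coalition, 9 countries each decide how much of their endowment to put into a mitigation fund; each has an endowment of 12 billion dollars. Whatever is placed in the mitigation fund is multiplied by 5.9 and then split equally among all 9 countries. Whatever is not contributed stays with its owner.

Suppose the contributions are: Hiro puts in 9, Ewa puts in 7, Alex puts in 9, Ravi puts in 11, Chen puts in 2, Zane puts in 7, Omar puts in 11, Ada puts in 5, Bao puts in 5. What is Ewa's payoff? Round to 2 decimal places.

Total contributed: 9 + 7 + 9 + 11 + 2 + 7 + 11 + 5 + 5 = 66.
Each receives 5.9 × 66 / 9 = 43.27 from the mitigation fund.
Ewa keeps 12 − 7 = 5, so Ewa's payoff is 5 + 43.27 = 48.27.

48.27 billion dollars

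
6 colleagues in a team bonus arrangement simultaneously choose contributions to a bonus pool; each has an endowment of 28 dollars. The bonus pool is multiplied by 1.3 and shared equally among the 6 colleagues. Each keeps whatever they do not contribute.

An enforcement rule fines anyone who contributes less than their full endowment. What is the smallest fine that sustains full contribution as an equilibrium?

21.93 dollars

Given the others contribute fully, the best deviation is to contribute 0 (any partial contribution still incurs the fine and gives up units whose private return 0.2167 is below 1).
Deviating from 28 to 0 saves 28 dollars but forfeits the deviator's share of the drop in the bonus pool: 1.3/6 × 28 = 6.07.
So the deviation gain is 28 − 6.07 = 21.93, and the fine must be at least 21.93 dollars to wipe it out.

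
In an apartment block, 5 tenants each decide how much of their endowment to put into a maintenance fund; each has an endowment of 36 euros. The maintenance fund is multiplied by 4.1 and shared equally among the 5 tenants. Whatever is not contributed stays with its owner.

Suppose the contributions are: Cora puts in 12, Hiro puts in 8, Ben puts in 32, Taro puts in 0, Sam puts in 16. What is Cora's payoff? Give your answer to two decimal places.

79.76 euros

Total contributed: 12 + 8 + 32 + 0 + 16 = 68.
Each receives 4.1 × 68 / 5 = 55.76 from the maintenance fund.
Cora keeps 36 − 12 = 24, so Cora's payoff is 24 + 55.76 = 79.76.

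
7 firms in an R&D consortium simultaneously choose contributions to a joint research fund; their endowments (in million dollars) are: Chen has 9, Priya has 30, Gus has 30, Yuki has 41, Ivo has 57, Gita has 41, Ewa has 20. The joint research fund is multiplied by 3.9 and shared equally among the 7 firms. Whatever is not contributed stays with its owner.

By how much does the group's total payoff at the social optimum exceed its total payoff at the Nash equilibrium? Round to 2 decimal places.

661.20 million dollars

The private return per contributed unit is 3.9/7 = 0.5571 < 1 for every player regardless of endowment, so the Nash equilibrium is zero contribution and the group total is Σ E_j = 9 + 30 + 30 + 41 + 57 + 41 + 20 = 228.
Each contributed unit returns 3.900 to the group, so the social optimum is full contribution by everyone: group total = 3.900 × 228 = 889.20.
Efficiency loss = (3.900 − 1) × 228 = 661.20.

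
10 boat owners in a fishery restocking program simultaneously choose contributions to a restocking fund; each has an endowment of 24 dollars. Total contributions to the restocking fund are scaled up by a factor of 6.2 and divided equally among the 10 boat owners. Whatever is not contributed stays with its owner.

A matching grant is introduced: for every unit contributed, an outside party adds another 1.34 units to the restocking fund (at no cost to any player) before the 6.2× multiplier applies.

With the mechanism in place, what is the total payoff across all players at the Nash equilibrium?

3481.92 dollars

Under the mechanism each unit contributed yields 6.2 × 2.34 / 10 = 1.4508 back to its contributor per unit of net cost, which exceeds 1, making full contribution the dominant choice for everyone.
At the Nash equilibrium everyone contributes 24. Group total payoff = 6.2 × 2.34 × 240 = 3481.92.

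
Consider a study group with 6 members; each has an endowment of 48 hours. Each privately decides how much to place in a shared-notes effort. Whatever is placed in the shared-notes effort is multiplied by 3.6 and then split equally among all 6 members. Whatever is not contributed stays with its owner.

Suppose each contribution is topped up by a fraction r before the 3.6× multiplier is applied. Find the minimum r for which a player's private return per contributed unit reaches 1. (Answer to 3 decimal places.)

0.667

With matching at rate r, one contributed unit becomes (1 + r) in the shared-notes effort and returns 3.6 × (1 + r) / 6 to the contributor.
Setting this equal to 1: 1 + r = 6/3.6 = 1.6667.
So the minimum matching rate is r = 1.6667 − 1 = 0.667.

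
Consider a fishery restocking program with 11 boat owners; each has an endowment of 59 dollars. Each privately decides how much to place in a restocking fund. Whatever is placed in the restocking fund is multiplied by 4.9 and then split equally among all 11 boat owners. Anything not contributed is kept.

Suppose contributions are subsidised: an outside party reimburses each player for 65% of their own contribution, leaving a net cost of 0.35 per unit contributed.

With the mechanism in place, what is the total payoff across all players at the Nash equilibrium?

3601.95 dollars

The effective private return per unit is now (4.9/11) / 0.35 = 1.2727 > 1, so every player's dominant strategy flips to full contribution.
At the Nash equilibrium everyone contributes 59. Group total payoff = 11 × (59 × 0.65 + 4.9 × 59) = 3601.95.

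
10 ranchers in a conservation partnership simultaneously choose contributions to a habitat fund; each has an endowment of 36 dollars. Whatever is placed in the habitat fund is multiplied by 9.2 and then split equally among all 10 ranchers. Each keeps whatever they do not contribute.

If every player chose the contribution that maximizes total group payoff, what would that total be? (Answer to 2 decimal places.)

3312.00 dollars

Each contributed unit returns 9.200 to the group as a whole (0.9200 to each of 10 players), which exceeds 1, so the social optimum is full contribution: group total = 9.200 × 360 = 3312.00.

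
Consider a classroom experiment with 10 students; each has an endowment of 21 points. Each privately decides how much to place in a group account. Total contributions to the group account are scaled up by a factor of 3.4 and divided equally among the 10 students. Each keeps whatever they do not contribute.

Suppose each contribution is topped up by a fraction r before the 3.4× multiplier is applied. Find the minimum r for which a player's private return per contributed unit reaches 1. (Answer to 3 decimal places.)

1.941

With matching at rate r, one contributed unit becomes (1 + r) in the group account and returns 3.4 × (1 + r) / 10 to the contributor.
Setting this equal to 1: 1 + r = 10/3.4 = 2.9412.
So the minimum matching rate is r = 2.9412 − 1 = 1.941.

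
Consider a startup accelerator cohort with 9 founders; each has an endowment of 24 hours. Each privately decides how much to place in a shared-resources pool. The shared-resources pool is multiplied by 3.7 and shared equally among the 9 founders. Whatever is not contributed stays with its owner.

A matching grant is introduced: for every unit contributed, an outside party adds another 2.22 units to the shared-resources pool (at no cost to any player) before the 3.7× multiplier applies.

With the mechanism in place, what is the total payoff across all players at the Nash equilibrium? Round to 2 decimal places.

2573.42 hours

With the mechanism, a contributed unit returns 3.7 × 3.22 / 9 = 1.3238 per unit of net cost to the contributor — now above 1 — so contributing fully is weakly dominant for every player.
At the Nash equilibrium everyone contributes 24. Group total payoff = 3.7 × 3.22 × 216 = 2573.42.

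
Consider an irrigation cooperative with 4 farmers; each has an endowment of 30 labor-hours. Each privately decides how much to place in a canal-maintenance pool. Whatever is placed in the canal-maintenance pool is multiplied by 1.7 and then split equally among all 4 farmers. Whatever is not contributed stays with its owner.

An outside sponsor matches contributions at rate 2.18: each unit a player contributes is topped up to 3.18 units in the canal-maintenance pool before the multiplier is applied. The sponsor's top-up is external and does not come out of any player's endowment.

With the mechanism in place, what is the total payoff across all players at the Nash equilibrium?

648.72 labor-hours

Under the mechanism each unit contributed yields 1.7 × 3.18 / 4 = 1.3515 back to its contributor per unit of net cost, which exceeds 1, making full contribution the dominant choice for everyone.
So the Nash equilibrium is full contribution by all 4; the group earns 1.7 × 3.18 × 120 = 648.72.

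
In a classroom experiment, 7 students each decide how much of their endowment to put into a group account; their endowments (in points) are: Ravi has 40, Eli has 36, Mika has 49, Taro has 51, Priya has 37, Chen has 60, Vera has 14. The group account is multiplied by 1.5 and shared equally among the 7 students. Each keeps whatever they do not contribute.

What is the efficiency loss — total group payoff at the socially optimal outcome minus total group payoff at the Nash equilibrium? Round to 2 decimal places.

The private return per contributed unit is 1.5/7 = 0.2143 < 1 for every player regardless of endowment, so the Nash equilibrium is zero contribution and the group total is Σ E_j = 40 + 36 + 49 + 51 + 37 + 60 + 14 = 287.
Each contributed unit returns 1.500 to the group, so the social optimum is full contribution by everyone: group total = 1.500 × 287 = 430.50.
Efficiency loss = (1.500 − 1) × 287 = 143.50.

143.50 points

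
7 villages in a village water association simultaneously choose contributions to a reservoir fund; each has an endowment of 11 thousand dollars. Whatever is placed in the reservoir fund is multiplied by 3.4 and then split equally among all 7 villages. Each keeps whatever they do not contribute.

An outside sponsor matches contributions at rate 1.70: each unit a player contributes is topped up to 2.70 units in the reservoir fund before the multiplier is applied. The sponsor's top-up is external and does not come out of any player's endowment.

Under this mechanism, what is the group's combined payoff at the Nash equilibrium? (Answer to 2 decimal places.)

With the mechanism, a contributed unit returns 3.4 × 2.70 / 7 = 1.3114 per unit of net cost to the contributor — now above 1 — so contributing fully is weakly dominant for every player.
So the Nash equilibrium is full contribution by all 7; the group earns 3.4 × 2.70 × 77 = 706.86.

706.86 thousand dollars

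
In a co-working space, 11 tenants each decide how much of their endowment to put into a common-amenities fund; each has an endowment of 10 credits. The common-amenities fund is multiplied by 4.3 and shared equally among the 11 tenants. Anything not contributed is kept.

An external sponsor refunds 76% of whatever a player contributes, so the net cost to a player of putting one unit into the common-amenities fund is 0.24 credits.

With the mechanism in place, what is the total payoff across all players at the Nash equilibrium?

556.60 credits

Under the mechanism each unit contributed yields (4.3/11) / 0.24 = 1.6288 back to its contributor per unit of net cost, which exceeds 1, making full contribution the dominant choice for everyone.
At the Nash equilibrium everyone contributes 10. Group total payoff = 11 × (10 × 0.76 + 4.3 × 10) = 556.60.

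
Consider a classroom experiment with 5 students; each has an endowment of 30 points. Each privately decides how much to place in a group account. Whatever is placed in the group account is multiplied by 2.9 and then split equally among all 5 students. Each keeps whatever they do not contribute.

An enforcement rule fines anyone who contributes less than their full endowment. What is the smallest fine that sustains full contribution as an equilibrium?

12.60 points

Given the others contribute fully, the best deviation is to contribute 0 (any partial contribution still incurs the fine and gives up units whose private return 0.5800 is below 1).
Deviating from 30 to 0 saves 30 points but forfeits the deviator's share of the drop in the group account: 2.9/5 × 30 = 17.40.
So the deviation gain is 30 − 17.40 = 12.60, and the fine must be at least 12.60 points to wipe it out.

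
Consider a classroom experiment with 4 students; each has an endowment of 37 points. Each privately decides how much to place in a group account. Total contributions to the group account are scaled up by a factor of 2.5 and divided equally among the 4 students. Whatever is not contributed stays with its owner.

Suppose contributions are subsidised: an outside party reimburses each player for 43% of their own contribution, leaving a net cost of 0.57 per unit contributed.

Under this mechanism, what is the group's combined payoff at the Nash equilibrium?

433.64 points

The effective private return per unit is now (2.5/4) / 0.57 = 1.0965 > 1, so every player's dominant strategy flips to full contribution.
At the Nash equilibrium everyone contributes 37. Group total payoff = 4 × (37 × 0.43 + 2.5 × 37) = 433.64.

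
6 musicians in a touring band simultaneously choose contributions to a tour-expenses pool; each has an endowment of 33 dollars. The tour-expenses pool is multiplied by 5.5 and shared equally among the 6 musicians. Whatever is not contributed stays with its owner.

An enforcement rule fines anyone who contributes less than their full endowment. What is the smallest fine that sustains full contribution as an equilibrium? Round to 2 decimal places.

Given the others contribute fully, the best deviation is to contribute 0 (any partial contribution still incurs the fine and gives up units whose private return 0.9167 is below 1).
Deviating from 33 to 0 saves 33 dollars but forfeits the deviator's share of the drop in the tour-expenses pool: 5.5/6 × 33 = 30.25.
So the deviation gain is 33 − 30.25 = 2.75, and the fine must be at least 2.75 dollars to wipe it out.

2.75 dollars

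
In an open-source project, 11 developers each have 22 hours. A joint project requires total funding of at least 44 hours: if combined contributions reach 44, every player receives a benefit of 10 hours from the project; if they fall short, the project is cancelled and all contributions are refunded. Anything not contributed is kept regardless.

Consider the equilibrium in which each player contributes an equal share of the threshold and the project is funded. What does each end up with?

28 hours

Equal share of the threshold: 44/11 = 4.
At this profile no one gains by cutting their contribution: any cut drops the total below 44, the project is cancelled, contributions are refunded, and the deviator ends with 22, which is less than 22 − 4 + 10 = 28. Contributing more than 4 just wastes the excess. So contributing exactly 4 is a best response.
Each player's payoff: 22 − 4 + 10 = 28.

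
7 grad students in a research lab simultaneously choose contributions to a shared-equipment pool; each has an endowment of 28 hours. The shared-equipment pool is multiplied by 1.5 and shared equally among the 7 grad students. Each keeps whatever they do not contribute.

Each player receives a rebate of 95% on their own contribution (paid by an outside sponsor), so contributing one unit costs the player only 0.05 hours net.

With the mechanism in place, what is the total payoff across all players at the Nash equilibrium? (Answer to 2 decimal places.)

The effective private return per unit is now (1.5/7) / 0.05 = 4.2857 > 1, so every player's dominant strategy flips to full contribution.
So the Nash equilibrium is full contribution by all 7; the group earns 7 × (28 × 0.95 + 1.5 × 28) = 480.20.

480.20 hours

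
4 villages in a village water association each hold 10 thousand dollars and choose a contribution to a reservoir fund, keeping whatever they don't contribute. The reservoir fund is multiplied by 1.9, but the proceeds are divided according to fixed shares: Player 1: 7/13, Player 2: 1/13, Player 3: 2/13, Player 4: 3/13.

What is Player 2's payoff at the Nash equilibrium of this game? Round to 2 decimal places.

11.46 thousand dollars

For player j, contributing a unit is worthwhile iff 1.9 × (j's share) ≥ 1, i.e. iff j's share is at least 0.5263.
Only Player 1 (7/13) clears that bar, contributing 10; the remaining 3 contribute 0. Total contributed: 10.
Player 2 keeps 10 and receives 1.9 × 10 × 1/13 = 1.46 from the reservoir fund, for a payoff of 11.46.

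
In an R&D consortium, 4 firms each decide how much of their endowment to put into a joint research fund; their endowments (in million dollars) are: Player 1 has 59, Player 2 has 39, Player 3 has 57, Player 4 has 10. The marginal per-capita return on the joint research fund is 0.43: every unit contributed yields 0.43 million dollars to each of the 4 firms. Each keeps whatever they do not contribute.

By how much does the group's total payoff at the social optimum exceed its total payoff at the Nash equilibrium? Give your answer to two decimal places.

118.80 million dollars

The private return per contributed unit is 0.43 < 1 for everyone, so the Nash equilibrium is zero contribution and the group total is Σ E_j = 59 + 39 + 57 + 10 = 165.
Each contributed unit returns 1.720 to the group, so the social optimum is full contribution by everyone: group total = 1.720 × 165 = 283.80.
Efficiency loss = (1.720 − 1) × 165 = 118.80.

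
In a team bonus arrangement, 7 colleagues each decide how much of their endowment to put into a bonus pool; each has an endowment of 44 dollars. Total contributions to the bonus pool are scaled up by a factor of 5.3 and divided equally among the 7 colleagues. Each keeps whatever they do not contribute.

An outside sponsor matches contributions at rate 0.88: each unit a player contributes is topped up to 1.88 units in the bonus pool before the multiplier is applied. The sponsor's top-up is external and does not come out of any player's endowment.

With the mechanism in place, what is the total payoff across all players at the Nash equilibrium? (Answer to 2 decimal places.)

3068.91 dollars

Under the mechanism each unit contributed yields 5.3 × 1.88 / 7 = 1.4234 back to its contributor per unit of net cost, which exceeds 1, making full contribution the dominant choice for everyone.
At the Nash equilibrium everyone contributes 44. Group total payoff = 5.3 × 1.88 × 308 = 3068.91.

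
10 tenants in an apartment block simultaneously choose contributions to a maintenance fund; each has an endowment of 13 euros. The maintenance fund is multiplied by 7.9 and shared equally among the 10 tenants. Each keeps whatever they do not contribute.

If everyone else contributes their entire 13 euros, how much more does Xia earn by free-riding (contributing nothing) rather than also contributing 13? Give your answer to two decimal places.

Switching from a contribution of 13 to 0 lets Xia keep an extra 13 euros, but lowers the maintenance fund by 13, which costs Xia their own share of that drop: 7.9/10 × 13 = 10.27.
Net gain = 13 − 10.27 = 2.73. The private return per contributed unit (0.7900) is below 1, so free-riding is indeed the best response regardless of what the others do.

2.73 euros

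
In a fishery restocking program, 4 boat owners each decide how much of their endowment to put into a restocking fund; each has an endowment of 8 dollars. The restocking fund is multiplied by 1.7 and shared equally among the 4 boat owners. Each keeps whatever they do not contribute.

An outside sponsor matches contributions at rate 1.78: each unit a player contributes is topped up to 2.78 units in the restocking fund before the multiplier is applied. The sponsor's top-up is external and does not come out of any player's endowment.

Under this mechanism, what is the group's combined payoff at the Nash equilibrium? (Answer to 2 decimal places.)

With the mechanism, a contributed unit returns 1.7 × 2.78 / 4 = 1.1815 per unit of net cost to the contributor — now above 1 — so contributing fully is weakly dominant for every player.
At the Nash equilibrium everyone contributes 8. Group total payoff = 1.7 × 2.78 × 32 = 151.23.

151.23 dollars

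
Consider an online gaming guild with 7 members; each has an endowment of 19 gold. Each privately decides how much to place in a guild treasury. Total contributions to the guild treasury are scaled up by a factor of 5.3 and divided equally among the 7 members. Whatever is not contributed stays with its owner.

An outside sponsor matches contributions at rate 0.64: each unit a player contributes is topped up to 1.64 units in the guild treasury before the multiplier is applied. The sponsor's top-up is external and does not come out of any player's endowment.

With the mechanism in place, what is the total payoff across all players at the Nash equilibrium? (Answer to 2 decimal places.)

1156.04 gold

Under the mechanism each unit contributed yields 5.3 × 1.64 / 7 = 1.2417 back to its contributor per unit of net cost, which exceeds 1, making full contribution the dominant choice for everyone.
So the Nash equilibrium is full contribution by all 7; the group earns 5.3 × 1.64 × 133 = 1156.04.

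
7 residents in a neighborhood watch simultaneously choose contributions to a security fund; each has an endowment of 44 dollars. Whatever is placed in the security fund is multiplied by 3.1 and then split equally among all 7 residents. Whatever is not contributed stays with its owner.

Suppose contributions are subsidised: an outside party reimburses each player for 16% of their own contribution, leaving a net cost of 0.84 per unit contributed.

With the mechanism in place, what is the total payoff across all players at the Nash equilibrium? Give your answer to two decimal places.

308.00 dollars

Even with the mechanism, each unit contributed returns only (3.1/7) / 0.84 = 0.5272 per unit of net cost, so contributing nothing is still dominant.
Everyone keeps their endowment and the group total is 7 × 44 = 308.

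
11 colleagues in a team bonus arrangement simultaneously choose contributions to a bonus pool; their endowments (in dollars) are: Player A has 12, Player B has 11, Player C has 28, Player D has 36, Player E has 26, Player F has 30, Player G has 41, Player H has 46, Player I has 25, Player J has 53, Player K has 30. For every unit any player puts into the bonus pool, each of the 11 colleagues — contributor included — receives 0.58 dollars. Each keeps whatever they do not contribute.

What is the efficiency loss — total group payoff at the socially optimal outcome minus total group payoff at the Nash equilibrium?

The private return per contributed unit is 0.58 < 1 for everyone, so the Nash equilibrium is zero contribution and the group total is Σ E_j = 12 + 11 + 28 + 36 + 26 + 30 + 41 + 46 + 25 + 53 + 30 = 338.
Each contributed unit returns 6.380 to the group, so the social optimum is full contribution by everyone: group total = 6.380 × 338 = 2156.44.
Efficiency loss = (6.380 − 1) × 338 = 1818.44.

1818.44 dollars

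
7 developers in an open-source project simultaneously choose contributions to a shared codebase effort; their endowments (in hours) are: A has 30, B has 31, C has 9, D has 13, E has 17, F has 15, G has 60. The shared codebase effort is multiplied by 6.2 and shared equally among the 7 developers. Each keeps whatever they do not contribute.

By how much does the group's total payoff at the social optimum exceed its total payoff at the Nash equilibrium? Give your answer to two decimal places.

The private return per contributed unit is 6.2/7 = 0.8857 < 1 for every player regardless of endowment, so the Nash equilibrium is zero contribution and the group total is Σ E_j = 30 + 31 + 9 + 13 + 17 + 15 + 60 = 175.
Each contributed unit returns 6.200 to the group, so the social optimum is full contribution by everyone: group total = 6.200 × 175 = 1085.00.
Efficiency loss = (6.200 − 1) × 175 = 910.00.

910.00 hours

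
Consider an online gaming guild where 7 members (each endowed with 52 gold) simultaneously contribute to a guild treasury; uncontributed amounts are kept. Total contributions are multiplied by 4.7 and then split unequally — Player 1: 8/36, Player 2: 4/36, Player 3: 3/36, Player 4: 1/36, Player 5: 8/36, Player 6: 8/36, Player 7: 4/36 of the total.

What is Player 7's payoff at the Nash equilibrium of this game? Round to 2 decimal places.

A player with share s gets back 4.7·s per unit contributed, so full contribution is dominant for anyone with s > 1/4.7 = 0.2128 and zero contribution is dominant for anyone below.
Player 1, Player 5 and Player 6 are above the threshold, contributing 52 each; the remaining 4 contribute 0. Total contributed: 156.
Player 7 keeps 52 and receives 4.7 × 156 × 4/36 = 81.47 from the guild treasury, for a payoff of 133.47.

133.47 gold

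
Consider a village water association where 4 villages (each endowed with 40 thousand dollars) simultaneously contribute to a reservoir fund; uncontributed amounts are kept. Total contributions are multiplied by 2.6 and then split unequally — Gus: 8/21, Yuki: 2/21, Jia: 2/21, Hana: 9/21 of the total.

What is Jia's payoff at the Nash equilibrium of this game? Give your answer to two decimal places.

49.90 thousand dollars

A player with share s gets back 2.6·s per unit contributed, so full contribution is dominant for anyone with s > 1/2.6 = 0.3846 and zero contribution is dominant for anyone below.
Hana alone (share 9/21) is above the threshold, contributing 40; the remaining 3 contribute 0. Total contributed: 40.
Jia keeps 40 and receives 2.6 × 40 × 2/21 = 9.90 from the reservoir fund, for a payoff of 49.90.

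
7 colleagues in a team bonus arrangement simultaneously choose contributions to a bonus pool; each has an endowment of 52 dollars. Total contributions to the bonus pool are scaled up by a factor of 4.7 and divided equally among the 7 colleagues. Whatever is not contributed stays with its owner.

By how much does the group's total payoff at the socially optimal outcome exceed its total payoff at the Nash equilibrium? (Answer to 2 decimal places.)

1346.80 dollars

Each contributed unit returns 4.7/7 = 0.6714 to its contributor — below 1 — so contributing 0 is dominant for every player. At the Nash equilibrium everyone keeps their 52, and the group total is 7 × 52 = 364.
Each contributed unit returns 4.700 to the group as a whole (0.6714 to each of 7 players), which exceeds 1, so the social optimum is full contribution: group total = 4.700 × 364 = 1710.80.
Efficiency loss = 1710.80 − 364 = 1346.80.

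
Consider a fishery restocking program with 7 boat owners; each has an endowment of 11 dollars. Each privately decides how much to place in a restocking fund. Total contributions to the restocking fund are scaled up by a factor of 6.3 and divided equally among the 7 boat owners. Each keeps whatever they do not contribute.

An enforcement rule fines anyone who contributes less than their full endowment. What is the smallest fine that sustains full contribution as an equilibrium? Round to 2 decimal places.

Given the others contribute fully, the best deviation is to contribute 0 (any partial contribution still incurs the fine and gives up units whose private return 0.9000 is below 1).
Deviating from 11 to 0 saves 11 dollars but forfeits the deviator's share of the drop in the restocking fund: 6.3/7 × 11 = 9.90.
So the deviation gain is 11 − 9.90 = 1.10, and the fine must be at least 1.10 dollars to wipe it out.

1.10 dollars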